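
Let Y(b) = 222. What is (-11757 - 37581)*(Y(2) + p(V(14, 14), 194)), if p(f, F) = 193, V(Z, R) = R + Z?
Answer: -20475270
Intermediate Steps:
(-11757 - 37581)*(Y(2) + p(V(14, 14), 194)) = (-11757 - 37581)*(222 + 193) = -49338*415 = -20475270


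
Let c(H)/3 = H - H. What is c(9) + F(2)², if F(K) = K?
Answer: 4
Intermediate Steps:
c(H) = 0 (c(H) = 3*(H - H) = 3*0 = 0)
c(9) + F(2)² = 0 + 2² = 0 + 4 = 4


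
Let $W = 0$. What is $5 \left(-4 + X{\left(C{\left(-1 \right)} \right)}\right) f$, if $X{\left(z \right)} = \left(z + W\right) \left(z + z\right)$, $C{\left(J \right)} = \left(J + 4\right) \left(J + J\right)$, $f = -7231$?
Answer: $-2458540$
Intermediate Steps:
$C{\left(J \right)} = 2 J \left(4 + J\right)$ ($C{\left(J \right)} = \left(4 + J\right) 2 J = 2 J \left(4 + J\right)$)
$X{\left(z \right)} = 2 z^{2}$ ($X{\left(z \right)} = \left(z + 0\right) \left(z + z\right) = z 2 z = 2 z^{2}$)
$5 \left(-4 + X{\left(C{\left(-1 \right)} \right)}\right) f = 5 \left(-4 + 2 \left(2 \left(-1\right) \left(4 - 1\right)\right)^{2}\right) \left(-7231\right) = 5 \left(-4 + 2 \left(2 \left(-1\right) 3\right)^{2}\right) \left(-7231\right) = 5 \left(-4 + 2 \left(-6\right)^{2}\right) \left(-7231\right) = 5 \left(-4 + 2 \cdot 36\right) \left(-7231\right) = 5 \left(-4 + 72\right) \left(-7231\right) = 5 \cdot 68 \left(-7231\right) = 340 \left(-7231\right) = -2458540$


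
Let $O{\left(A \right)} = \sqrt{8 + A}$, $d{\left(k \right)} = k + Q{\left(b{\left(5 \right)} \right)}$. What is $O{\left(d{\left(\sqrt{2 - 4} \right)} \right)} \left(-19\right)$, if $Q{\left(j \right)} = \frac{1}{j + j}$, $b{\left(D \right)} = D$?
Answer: $- \frac{19 \sqrt{810 + 100 i \sqrt{2}}}{10} \approx -54.279 - 4.7028 i$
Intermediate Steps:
$Q{\left(j \right)} = \frac{1}{2 j}$
$d{\left(k \right)} = \frac{1}{10} + k$ ($d{\left(k \right)} = k + \frac{1}{2 \cdot 5} = k + \frac{1}{2} \cdot \frac{1}{5} = k + \frac{1}{10} = \frac{1}{10} + k$)
$O{\left(d{\left(\sqrt{2 - 4} \right)} \right)} \left(-19\right) = \sqrt{8 + \left(\frac{1}{10} + \sqrt{2 - 4}\right)} \left(-19\right) = \sqrt{8 + \left(\frac{1}{10} + \sqrt{-2}\right)} \left(-19\right) = \sqrt{8 + \left(\frac{1}{10} + i \sqrt{2}\right)} \left(-19\right) = \sqrt{\frac{81}{10} + i \sqrt{2}} \left(-19\right) = - 19 \sqrt{\frac{81}{10} + i \sqrt{2}}$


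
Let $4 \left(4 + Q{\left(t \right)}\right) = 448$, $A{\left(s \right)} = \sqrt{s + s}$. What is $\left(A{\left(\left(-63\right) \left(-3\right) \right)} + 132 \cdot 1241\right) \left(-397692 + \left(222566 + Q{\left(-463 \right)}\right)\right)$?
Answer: $-28670048616 - 525054 \sqrt{42} \approx -2.8673 \cdot 10^{10}$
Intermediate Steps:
$A{\left(s \right)} = \sqrt{2} \sqrt{s}$ ($A{\left(s \right)} = \sqrt{2 s} = \sqrt{2} \sqrt{s}$)
$Q{\left(t \right)} = 108$ ($Q{\left(t \right)} = -4 + \frac{1}{4} \cdot 448 = -4 + 112 = 108$)
$\left(A{\left(\left(-63\right) \left(-3\right) \right)} + 132 \cdot 1241\right) \left(-397692 + \left(222566 + Q{\left(-463 \right)}\right)\right) = \left(\sqrt{2} \sqrt{\left(-63\right) \left(-3\right)} + 132 \cdot 1241\right) \left(-397692 + \left(222566 + 108\right)\right) = \left(\sqrt{2} \sqrt{189} + 163812\right) \left(-397692 + 222674\right) = \left(\sqrt{2} \cdot 3 \sqrt{21} + 163812\right) \left(-175018\right) = \left(3 \sqrt{42} + 163812\right) \left(-175018\right) = \left(163812 + 3 \sqrt{42}\right) \left(-175018\right) = -28670048616 - 525054 \sqrt{42}$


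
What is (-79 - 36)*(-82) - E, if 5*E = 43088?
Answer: 4062/5 ≈ 812.40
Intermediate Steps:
E = 43088/5 (E = (1/5)*43088 = 43088/5 ≈ 8617.6)
(-79 - 36)*(-82) - E = (-79 - 36)*(-82) - 1*43088/5 = -115*(-82) - 43088/5 = 9430 - 43088/5 = 4062/5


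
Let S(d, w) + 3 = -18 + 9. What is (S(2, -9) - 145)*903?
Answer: -141771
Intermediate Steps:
S(d, w) = -12 (S(d, w) = -3 + (-18 + 9) = -3 - 9 = -12)
(S(2, -9) - 145)*903 = (-12 - 145)*903 = -157*903 = -141771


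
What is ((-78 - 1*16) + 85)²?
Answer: 81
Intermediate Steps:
((-78 - 1*16) + 85)² = ((-78 - 16) + 85)² = (-94 + 85)² = (-9)² = 81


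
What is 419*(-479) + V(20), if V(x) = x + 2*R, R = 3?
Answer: -200675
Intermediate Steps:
V(x) = 6 + x (V(x) = x + 2*3 = x + 6 = 6 + x)
419*(-479) + V(20) = 419*(-479) + (6 + 20) = -200701 + 26 = -200675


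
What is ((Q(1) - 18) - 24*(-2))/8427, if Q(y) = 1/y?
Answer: 31/8427 ≈ 0.0036787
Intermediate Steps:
Q(y) = 1/y
((Q(1) - 18) - 24*(-2))/8427 = ((1/1 - 18) - 24*(-2))/8427 = ((1 - 18) + 48)*(1/8427) = (-17 + 48)*(1/8427) = 31*(1/8427) = 31/8427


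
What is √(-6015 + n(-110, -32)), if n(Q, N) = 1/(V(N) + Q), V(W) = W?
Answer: I*√121286602/142 ≈ 77.557*I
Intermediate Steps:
n(Q, N) = 1/(N + Q)
√(-6015 + n(-110, -32)) = √(-6015 + 1/(-32 - 110)) = √(-6015 + 1/(-142)) = √(-6015 - 1/142) = √(-854131/142) = I*√121286602/142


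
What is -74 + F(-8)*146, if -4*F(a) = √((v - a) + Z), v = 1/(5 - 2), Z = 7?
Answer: -74 - 73*√138/6 ≈ -216.93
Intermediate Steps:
v = ⅓ (v = 1/3 = ⅓ ≈ 0.33333)
F(a) = -√(22/3 - a)/4 (F(a) = -√((⅓ - a) + 7)/4 = -√(22/3 - a)/4)
-74 + F(-8)*146 = -74 - √(66 - 9*(-8))/12*146 = -74 - √(66 + 72)/12*146 = -74 - √138/12*146 = -74 - 73*√138/6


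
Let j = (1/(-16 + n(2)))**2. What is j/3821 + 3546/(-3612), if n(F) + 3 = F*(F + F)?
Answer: -273242929/278329282 ≈ -0.98173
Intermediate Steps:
n(F) = -3 + 2*F**2 (n(F) = -3 + F*(F + F) = -3 + F*(2*F) = -3 + 2*F**2)
j = 1/121 (j = (1/(-16 + (-3 + 2*2**2)))**2 = (1/(-16 + (-3 + 2*4)))**2 = (1/(-16 + (-3 + 8)))**2 = (1/(-16 + 5))**2 = (1/(-11))**2 = (-1/11)**2 = 1/121 ≈ 0.0082645)
j/3821 + 3546/(-3612) = (1/121)/3821 + 3546/(-3612) = (1/121)*(1/3821) + 3546*(-1/3612) = 1/462341 - 591/602 = -273242929/278329282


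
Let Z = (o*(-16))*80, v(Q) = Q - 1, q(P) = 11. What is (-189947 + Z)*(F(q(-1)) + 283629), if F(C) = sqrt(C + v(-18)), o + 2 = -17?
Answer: -46976620383 - 331254*I*sqrt(2) ≈ -4.6977e+10 - 4.6846e+5*I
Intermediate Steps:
o = -19 (o = -2 - 17 = -19)
v(Q) = -1 + Q
F(C) = sqrt(-19 + C) (F(C) = sqrt(C + (-1 - 18)) = sqrt(C - 19) = sqrt(-19 + C))
Z = 24320 (Z = -19*(-16)*80 = 304*80 = 24320)
(-189947 + Z)*(F(q(-1)) + 283629) = (-189947 + 24320)*(sqrt(-19 + 11) + 283629) = -165627*(sqrt(-8) + 283629) = -165627*(2*I*sqrt(2) + 283629) = -165627*(283629 + 2*I*sqrt(2)) = -46976620383 - 331254*I*sqrt(2)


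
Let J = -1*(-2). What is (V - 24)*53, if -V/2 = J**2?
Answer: -1696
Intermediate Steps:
J = 2
V = -8 (V = -2*2**2 = -2*4 = -8)
(V - 24)*53 = (-8 - 24)*53 = -32*53 = -1696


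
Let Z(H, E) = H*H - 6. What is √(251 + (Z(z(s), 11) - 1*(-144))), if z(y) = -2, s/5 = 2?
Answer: √393 ≈ 19.824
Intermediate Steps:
s = 10 (s = 5*2 = 10)
Z(H, E) = -6 + H² (Z(H, E) = H² - 6 = -6 + H²)
√(251 + (Z(z(s), 11) - 1*(-144))) = √(251 + ((-6 + (-2)²) - 1*(-144))) = √(251 + ((-6 + 4) + 144)) = √(251 + (-2 + 144)) = √(251 + 142) = √393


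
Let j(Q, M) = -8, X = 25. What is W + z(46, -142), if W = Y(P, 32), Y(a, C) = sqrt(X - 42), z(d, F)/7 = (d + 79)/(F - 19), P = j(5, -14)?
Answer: -125/23 + I*sqrt(17) ≈ -5.4348 + 4.1231*I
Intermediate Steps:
P = -8
z(d, F) = 7*(79 + d)/(-19 + F) (z(d, F) = 7*((d + 79)/(F - 19)) = 7*((79 + d)/(-19 + F)) = 7*(79 + d)/(-19 + F))
Y(a, C) = I*sqrt(17) (Y(a, C) = sqrt(25 - 42) = sqrt(-17) = I*sqrt(17))
W = I*sqrt(17) ≈ 4.1231*I
W + z(46, -142) = I*sqrt(17) + 7*(79 + 46)/(-19 - 142) = I*sqrt(17) + 7*125/(-161) = I*sqrt(17) + 7*(-1/161)*125 = I*sqrt(17) - 125/23 = -125/23 + I*sqrt(17)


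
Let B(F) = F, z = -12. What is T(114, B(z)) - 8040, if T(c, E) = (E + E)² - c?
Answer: -7578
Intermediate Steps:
T(c, E) = -c + 4*E² (T(c, E) = (2*E)² - c = 4*E² - c = -c + 4*E²)
T(114, B(z)) - 8040 = (-1*114 + 4*(-12)²) - 8040 = (-114 + 4*144) - 8040 = (-114 + 576) - 8040 = 462 - 8040 = -7578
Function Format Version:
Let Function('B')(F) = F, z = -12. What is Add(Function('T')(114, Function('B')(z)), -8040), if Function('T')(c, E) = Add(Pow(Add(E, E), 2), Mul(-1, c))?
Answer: -7578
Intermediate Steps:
Function('T')(c, E) = Add(Mul(-1, c), Mul(4, Pow(E, 2))) (Function('T')(c, E) = Add(Pow(Mul(2, E), 2), Mul(-1, c)) = Add(Mul(4, Pow(E, 2)), Mul(-1, c)) = Add(Mul(-1, c), Mul(4, Pow(E, 2))))
Add(Function('T')(114, Function('B')(z)), -8040) = Add(Add(Mul(-1, 114), Mul(4, Pow(-12, 2))), -8040) = Add(Add(-114, Mul(4, 144)), -8040) = Add(Add(-114, 576), -8040) = Add(462, -8040) = -7578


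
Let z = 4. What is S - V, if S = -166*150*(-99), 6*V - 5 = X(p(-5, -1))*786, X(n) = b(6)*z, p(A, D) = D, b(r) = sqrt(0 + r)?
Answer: 14790595/6 - 524*sqrt(6) ≈ 2.4638e+6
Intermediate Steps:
b(r) = sqrt(r)
X(n) = 4*sqrt(6) (X(n) = sqrt(6)*4 = 4*sqrt(6))
V = 5/6 + 524*sqrt(6) (V = 5/6 + ((4*sqrt(6))*786)/6 = 5/6 + (3144*sqrt(6))/6 = 5/6 + 524*sqrt(6) ≈ 1284.4)
S = 2465100 (S = -24900*(-99) = 2465100)
S - V = 2465100 - (5/6 + 524*sqrt(6)) = 2465100 + (-5/6 - 524*sqrt(6)) = 14790595/6 - 524*sqrt(6)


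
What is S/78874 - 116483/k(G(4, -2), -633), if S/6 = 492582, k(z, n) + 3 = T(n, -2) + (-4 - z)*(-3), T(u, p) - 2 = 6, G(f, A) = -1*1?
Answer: -4573051627/552118 ≈ -8282.8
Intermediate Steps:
G(f, A) = -1
T(u, p) = 8 (T(u, p) = 2 + 6 = 8)
k(z, n) = 17 + 3*z (k(z, n) = -3 + (8 + (-4 - z)*(-3)) = -3 + (8 + (12 + 3*z)) = -3 + (20 + 3*z) = 17 + 3*z)
S = 2955492 (S = 6*492582 = 2955492)
S/78874 - 116483/k(G(4, -2), -633) = 2955492/78874 - 116483/(17 + 3*(-1)) = 2955492*(1/78874) - 116483/(17 - 3) = 1477746/39437 - 116483/14 = -4573051627/552118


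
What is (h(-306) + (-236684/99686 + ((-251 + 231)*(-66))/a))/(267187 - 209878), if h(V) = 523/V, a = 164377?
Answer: -10217355903397/143677737679413294 ≈ -7.1113e-5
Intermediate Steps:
(h(-306) + (-236684/99686 + ((-251 + 231)*(-66))/a))/(267187 - 209878) = (523/(-306) + (-236684/99686 + ((-251 + 231)*(-66))/164377))/(267187 - 209878) = (523*(-1/306) + (-236684*1/99686 - 20*(-66)*(1/164377)))/57309 = (-523/306 + (-118342/49843 + 1320*(1/164377)))*(1/57309) = (-523/306 + (-118342/49843 + 1320/164377))*(1/57309) = (-523/306 - 19386910174/8193042811)*(1/57309) = -10217355903397/2507071100166*1/57309 = -10217355903397/143677737679413294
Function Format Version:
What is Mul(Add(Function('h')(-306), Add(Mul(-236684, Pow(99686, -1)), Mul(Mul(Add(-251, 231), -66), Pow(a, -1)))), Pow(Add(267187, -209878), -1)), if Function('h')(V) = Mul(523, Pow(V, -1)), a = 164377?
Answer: Rational(-10217355903397, 143677737679413294) ≈ -7.1113e-5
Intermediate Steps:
Mul(Add(Function('h')(-306), Add(Mul(-236684, Pow(99686, -1)), Mul(Mul(Add(-251, 231), -66), Pow(a, -1)))), Pow(Add(267187, -209878), -1)) = Mul(Add(Mul(523, Pow(-306, -1)), Add(Mul(-236684, Pow(99686, -1)), Mul(Mul(Add(-251, 231), -66), Pow(164377, -1)))), Pow(Add(267187, -209878), -1)) = Mul(Add(Mul(523, Rational(-1, 306)), Add(Mul(-236684, Rational(1, 99686)), Mul(Mul(-20, -66), Rational(1, 164377)))), Pow(57309, -1)) = Mul(Add(Rational(-523, 306), Add(Rational(-118342, 49843), Mul(1320, Rational(1, 164377)))), Rational(1, 57309)) = Mul(Add(Rational(-523, 306), Add(Rational(-118342, 49843), Rational(1320, 164377))), Rational(1, 57309)) = Mul(Add(Rational(-523, 306), Rational(-19386910174, 8193042811)), Rational(1, 57309)) = Mul(Rational(-10217355903397, 2507071100166), Rational(1, 57309)) = Rational(-10217355903397, 143677737679413294)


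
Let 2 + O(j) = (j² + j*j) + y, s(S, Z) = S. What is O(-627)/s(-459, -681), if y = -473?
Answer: -785783/459 ≈ -1711.9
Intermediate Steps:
O(j) = -475 + 2*j² (O(j) = -2 + ((j² + j*j) - 473) = -2 + ((j² + j²) - 473) = -2 + (2*j² - 473) = -2 + (-473 + 2*j²) = -475 + 2*j²)
O(-627)/s(-459, -681) = (-475 + 2*(-627)²)/(-459) = (-475 + 2*393129)*(-1/459) = (-475 + 786258)*(-1/459) = 785783*(-1/459) = -785783/459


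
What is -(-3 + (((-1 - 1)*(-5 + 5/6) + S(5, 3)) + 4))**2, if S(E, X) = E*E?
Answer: -10609/9 ≈ -1178.8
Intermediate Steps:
S(E, X) = E**2
-(-3 + (((-1 - 1)*(-5 + 5/6) + S(5, 3)) + 4))**2 = -(-3 + (((-1 - 1)*(-5 + 5/6) + 5**2) + 4))**2 = -(-3 + ((-2*(-5 + 5*(1/6)) + 25) + 4))**2 = -(-3 + ((-2*(-5 + 5/6) + 25) + 4))**2 = -(-3 + ((-2*(-25/6) + 25) + 4))**2 = -(-3 + ((25/3 + 25) + 4))**2 = -(-3 + (100/3 + 4))**2 = -(-3 + 112/3)**2 = -(103/3)**2 = -1*10609/9 = -10609/9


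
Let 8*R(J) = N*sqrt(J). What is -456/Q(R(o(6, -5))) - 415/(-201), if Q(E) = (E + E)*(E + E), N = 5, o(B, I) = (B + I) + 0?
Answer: -1456121/5025 ≈ -289.78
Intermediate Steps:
o(B, I) = B + I
R(J) = 5*sqrt(J)/8 (R(J) = (5*sqrt(J))/8 = 5*sqrt(J)/8)
Q(E) = 4*E**2 (Q(E) = (2*E)*(2*E) = 4*E**2)
-456/Q(R(o(6, -5))) - 415/(-201) = -456*16/(25*(6 - 5)) - 415/(-201) = -456/(4*(5*sqrt(1)/8)**2) - 415*(-1/201) = -456/(4*((5/8)*1)**2) + 415/201 = -456/(4*(5/8)**2) + 415/201 = -456/(4*(25/64)) + 415/201 = -456/25/16 + 415/201 = -456*16/25 + 415/201 = -7296/25 + 415/201 = -1456121/5025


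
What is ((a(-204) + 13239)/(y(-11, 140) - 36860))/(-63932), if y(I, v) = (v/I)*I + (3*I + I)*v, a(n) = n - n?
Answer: 13239/2741404160 ≈ 4.8293e-6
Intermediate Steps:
a(n) = 0
y(I, v) = v + 4*I*v (y(I, v) = v + (4*I)*v = v + 4*I*v)
((a(-204) + 13239)/(y(-11, 140) - 36860))/(-63932) = ((0 + 13239)/(140*(1 + 4*(-11)) - 36860))/(-63932) = (13239/(140*(1 - 44) - 36860))*(-1/63932) = (13239/(140*(-43) - 36860))*(-1/63932) = (13239/(-6020 - 36860))*(-1/63932) = (13239/(-42880))*(-1/63932) = (13239*(-1/42880))*(-1/63932) = -13239/42880*(-1/63932) = 13239/2741404160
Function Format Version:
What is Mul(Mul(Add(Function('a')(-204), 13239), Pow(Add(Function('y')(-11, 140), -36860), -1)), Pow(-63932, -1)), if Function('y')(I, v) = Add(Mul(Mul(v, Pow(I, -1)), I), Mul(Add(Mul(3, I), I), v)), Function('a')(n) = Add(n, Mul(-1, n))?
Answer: Rational(13239, 2741404160) ≈ 4.8293e-6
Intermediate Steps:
Function('a')(n) = 0
Function('y')(I, v) = Add(v, Mul(4, I, v)) (Function('y')(I, v) = Add(v, Mul(Mul(4, I), v)) = Add(v, Mul(4, I, v)))
Mul(Mul(Add(Function('a')(-204), 13239), Pow(Add(Function('y')(-11, 140), -36860), -1)), Pow(-63932, -1)) = Mul(Mul(Add(0, 13239), Pow(Add(Mul(140, Add(1, Mul(4, -11))), -36860), -1)), Pow(-63932, -1)) = Mul(Mul(13239, Pow(Add(Mul(140, Add(1, -44)), -36860), -1)), Rational(-1, 63932)) = Mul(Mul(13239, Pow(Add(Mul(140, -43), -36860), -1)), Rational(-1, 63932)) = Mul(Mul(13239, Pow(Add(-6020, -36860), -1)), Rational(-1, 63932)) = Mul(Mul(13239, Pow(-42880, -1)), Rational(-1, 63932)) = Mul(Mul(13239, Rational(-1, 42880)), Rational(-1, 63932)) = Mul(Rational(-13239, 42880), Rational(-1, 63932)) = Rational(13239, 2741404160)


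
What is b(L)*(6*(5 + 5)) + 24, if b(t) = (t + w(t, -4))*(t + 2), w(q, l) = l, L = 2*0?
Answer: -456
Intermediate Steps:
L = 0
b(t) = (-4 + t)*(2 + t) (b(t) = (t - 4)*(t + 2) = (-4 + t)*(2 + t))
b(L)*(6*(5 + 5)) + 24 = (-8 + 0² - 2*0)*(6*(5 + 5)) + 24 = (-8 + 0 + 0)*(6*10) + 24 = -8*60 + 24 = -480 + 24 = -456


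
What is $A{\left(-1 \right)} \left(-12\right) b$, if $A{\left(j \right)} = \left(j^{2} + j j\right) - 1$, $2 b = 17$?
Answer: $-102$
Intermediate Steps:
$b = \frac{17}{2}$ ($b = \frac{1}{2} \cdot 17 = \frac{17}{2} \approx 8.5$)
$A{\left(j \right)} = -1 + 2 j^{2}$ ($A{\left(j \right)} = \left(j^{2} + j^{2}\right) - 1 = 2 j^{2} - 1 = -1 + 2 j^{2}$)
$A{\left(-1 \right)} \left(-12\right) b = \left(-1 + 2 \left(-1\right)^{2}\right) \left(-12\right) \frac{17}{2} = \left(-1 + 2 \cdot 1\right) \left(-12\right) \frac{17}{2} = \left(-1 + 2\right) \left(-12\right) \frac{17}{2} = 1 \left(-12\right) \frac{17}{2} = \left(-12\right) \frac{17}{2} = -102$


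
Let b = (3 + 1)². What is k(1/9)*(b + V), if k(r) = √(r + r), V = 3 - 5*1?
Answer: 14*√2/3 ≈ 6.5997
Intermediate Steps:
V = -2 (V = 3 - 5 = -2)
b = 16 (b = 4² = 16)
k(r) = √2*√r (k(r) = √(2*r) = √2*√r)
k(1/9)*(b + V) = (√2*√(1/9))*(16 - 2) = (√2*√(⅑))*14 = (√2*(⅓))*14 = (√2/3)*14 = 14*√2/3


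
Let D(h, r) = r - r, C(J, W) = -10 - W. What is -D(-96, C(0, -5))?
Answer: 0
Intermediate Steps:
D(h, r) = 0
-D(-96, C(0, -5)) = -1*0 = 0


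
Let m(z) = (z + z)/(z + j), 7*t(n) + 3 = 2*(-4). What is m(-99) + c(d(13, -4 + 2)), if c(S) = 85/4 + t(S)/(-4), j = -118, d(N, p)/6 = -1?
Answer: 9789/434 ≈ 22.555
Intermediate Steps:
d(N, p) = -6 (d(N, p) = 6*(-1) = -6)
t(n) = -11/7 (t(n) = -3/7 + (2*(-4))/7 = -3/7 + (⅐)*(-8) = -3/7 - 8/7 = -11/7)
m(z) = 2*z/(-118 + z) (m(z) = (z + z)/(z - 118) = (2*z)/(-118 + z) = 2*z/(-118 + z))
c(S) = 303/14 (c(S) = 85/4 - 11/7/(-4) = 85*(¼) - 11/7*(-¼) = 85/4 + 11/28 = 303/14)
m(-99) + c(d(13, -4 + 2)) = 2*(-99)/(-118 - 99) + 303/14 = 2*(-99)/(-217) + 303/14 = 2*(-99)*(-1/217) + 303/14 = 198/217 + 303/14 = 9789/434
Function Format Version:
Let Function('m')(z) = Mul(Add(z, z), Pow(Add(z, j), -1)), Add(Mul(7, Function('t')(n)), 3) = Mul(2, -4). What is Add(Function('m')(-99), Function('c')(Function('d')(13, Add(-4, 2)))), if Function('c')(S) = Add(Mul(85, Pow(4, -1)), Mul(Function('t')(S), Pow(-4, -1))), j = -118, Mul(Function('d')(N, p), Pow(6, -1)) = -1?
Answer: Rational(9789, 434) ≈ 22.555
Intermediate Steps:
Function('d')(N, p) = -6 (Function('d')(N, p) = Mul(6, -1) = -6)
Function('t')(n) = Rational(-11, 7) (Function('t')(n) = Add(Rational(-3, 7), Mul(Rational(1, 7), Mul(2, -4))) = Add(Rational(-3, 7), Mul(Rational(1, 7), -8)) = Add(Rational(-3, 7), Rational(-8, 7)) = Rational(-11, 7))
Function('m')(z) = Mul(2, z, Pow(Add(-118, z), -1)) (Function('m')(z) = Mul(Add(z, z), Pow(Add(z, -118), -1)) = Mul(Mul(2, z), Pow(Add(-118, z), -1)) = Mul(2, z, Pow(Add(-118, z), -1)))
Function('c')(S) = Rational(303, 14) (Function('c')(S) = Add(Mul(85, Pow(4, -1)), Mul(Rational(-11, 7), Pow(-4, -1))) = Add(Mul(85, Rational(1, 4)), Mul(Rational(-11, 7), Rational(-1, 4))) = Add(Rational(85, 4), Rational(11, 28)) = Rational(303, 14))
Add(Function('m')(-99), Function('c')(Function('d')(13, Add(-4, 2)))) = Add(Mul(2, -99, Pow(Add(-118, -99), -1)), Rational(303, 14)) = Add(Mul(2, -99, Pow(-217, -1)), Rational(303, 14)) = Add(Mul(2, -99, Rational(-1, 217)), Rational(303, 14)) = Add(Rational(198, 217), Rational(303, 14)) = Rational(9789, 434)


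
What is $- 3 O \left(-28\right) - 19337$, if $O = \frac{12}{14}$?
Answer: $-19265$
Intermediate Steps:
$O = \frac{6}{7}$ ($O = 12 \cdot \frac{1}{14} = \frac{6}{7} \approx 0.85714$)
$- 3 O \left(-28\right) - 19337 = \left(-3\right) \frac{6}{7} \left(-28\right) - 19337 = \left(- \frac{18}{7}\right) \left(-28\right) - 19337 = 72 - 19337 = -19265$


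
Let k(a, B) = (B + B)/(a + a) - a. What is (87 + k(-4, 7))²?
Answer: 127449/16 ≈ 7965.6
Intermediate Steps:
k(a, B) = -a + B/a (k(a, B) = (2*B)/((2*a)) - a = (2*B)*(1/(2*a)) - a = B/a - a = -a + B/a)
(87 + k(-4, 7))² = (87 + (-1*(-4) + 7/(-4)))² = (87 + (4 + 7*(-¼)))² = (87 + (4 - 7/4))² = (87 + 9/4)² = (357/4)² = 127449/16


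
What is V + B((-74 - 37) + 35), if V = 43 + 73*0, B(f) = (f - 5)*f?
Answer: 6199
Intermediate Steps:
B(f) = f*(-5 + f) (B(f) = (-5 + f)*f = f*(-5 + f))
V = 43 (V = 43 + 0 = 43)
V + B((-74 - 37) + 35) = 43 + ((-74 - 37) + 35)*(-5 + ((-74 - 37) + 35)) = 43 + (-111 + 35)*(-5 + (-111 + 35)) = 43 - 76*(-5 - 76) = 43 - 76*(-81) = 43 + 6156 = 6199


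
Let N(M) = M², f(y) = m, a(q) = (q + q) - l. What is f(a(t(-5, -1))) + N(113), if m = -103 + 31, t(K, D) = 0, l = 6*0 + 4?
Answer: 12697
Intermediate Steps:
l = 4 (l = 0 + 4 = 4)
a(q) = -4 + 2*q (a(q) = (q + q) - 1*4 = 2*q - 4 = -4 + 2*q)
m = -72
f(y) = -72
f(a(t(-5, -1))) + N(113) = -72 + 113² = -72 + 12769 = 12697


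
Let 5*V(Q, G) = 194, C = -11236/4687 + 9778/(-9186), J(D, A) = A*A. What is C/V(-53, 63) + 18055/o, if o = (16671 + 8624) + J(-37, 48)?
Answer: 65119725884425/115262086056546 ≈ 0.56497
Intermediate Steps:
J(D, A) = A**2
C = -74521691/21527391 (C = -11236*1/4687 + 9778*(-1/9186) = -11236/4687 - 4889/4593 = -74521691/21527391 ≈ -3.4617)
V(Q, G) = 194/5 (V(Q, G) = (1/5)*194 = 194/5)
o = 27599 (o = (16671 + 8624) + 48**2 = 25295 + 2304 = 27599)
C/V(-53, 63) + 18055/o = -74521691/(21527391*194/5) + 18055/27599 = -74521691/21527391*5/194 + 18055*(1/27599) = -372608455/4176313854 + 18055/27599 = 65119725884425/115262086056546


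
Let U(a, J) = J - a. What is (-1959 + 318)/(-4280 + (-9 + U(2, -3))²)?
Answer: 1641/4084 ≈ 0.40181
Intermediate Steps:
(-1959 + 318)/(-4280 + (-9 + U(2, -3))²) = (-1959 + 318)/(-4280 + (-9 + (-3 - 1*2))²) = -1641/(-4280 + (-9 + (-3 - 2))²) = -1641/(-4280 + (-9 - 5)²) = -1641/(-4280 + (-14)²) = -1641/(-4280 + 196) = -1641/(-4084) = -1641*(-1/4084) = 1641/4084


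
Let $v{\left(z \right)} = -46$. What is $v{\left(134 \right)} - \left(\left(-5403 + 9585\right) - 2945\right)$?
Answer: $-1283$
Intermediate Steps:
$v{\left(134 \right)} - \left(\left(-5403 + 9585\right) - 2945\right) = -46 - \left(\left(-5403 + 9585\right) - 2945\right) = -46 - \left(4182 - 2945\right) = -46 - 1237 = -1283$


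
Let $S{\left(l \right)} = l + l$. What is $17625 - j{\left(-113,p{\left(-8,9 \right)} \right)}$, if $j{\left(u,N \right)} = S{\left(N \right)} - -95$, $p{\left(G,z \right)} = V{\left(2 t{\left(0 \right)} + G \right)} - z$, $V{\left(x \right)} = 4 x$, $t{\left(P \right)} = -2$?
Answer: $17644$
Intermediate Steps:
$S{\left(l \right)} = 2 l$
$p{\left(G,z \right)} = -16 - z + 4 G$ ($p{\left(G,z \right)} = 4 \left(2 \left(-2\right) + G\right) - z = 4 \left(-4 + G\right) - z = \left(-16 + 4 G\right) - z = -16 - z + 4 G$)
$j{\left(u,N \right)} = 95 + 2 N$ ($j{\left(u,N \right)} = 2 N - -95 = 2 N + 95 = 95 + 2 N$)
$17625 - j{\left(-113,p{\left(-8,9 \right)} \right)} = 17625 - \left(95 + 2 \left(-16 - 9 + 4 \left(-8\right)\right)\right) = 17625 - \left(95 + 2 \left(-16 - 9 - 32\right)\right) = 17625 - \left(95 + 2 \left(-57\right)\right) = 17625 - \left(95 - 114\right) = 17625 - -19 = 17625 + 19 = 17644$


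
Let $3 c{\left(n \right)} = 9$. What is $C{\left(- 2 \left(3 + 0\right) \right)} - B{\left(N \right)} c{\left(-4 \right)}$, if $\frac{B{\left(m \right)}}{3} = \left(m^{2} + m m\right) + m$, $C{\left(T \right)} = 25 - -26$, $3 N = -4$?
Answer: $31$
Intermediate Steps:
$N = - \frac{4}{3}$ ($N = \frac{1}{3} \left(-4\right) = - \frac{4}{3} \approx -1.3333$)
$c{\left(n \right)} = 3$ ($c{\left(n \right)} = \frac{1}{3} \cdot 9 = 3$)
$C{\left(T \right)} = 51$ ($C{\left(T \right)} = 25 + 26 = 51$)
$B{\left(m \right)} = 3 m + 6 m^{2}$ ($B{\left(m \right)} = 3 \left(\left(m^{2} + m m\right) + m\right) = 3 \left(\left(m^{2} + m^{2}\right) + m\right) = 3 \left(2 m^{2} + m\right) = 3 \left(m + 2 m^{2}\right) = 3 m + 6 m^{2}$)
$C{\left(- 2 \left(3 + 0\right) \right)} - B{\left(N \right)} c{\left(-4 \right)} = 51 - 3 \left(- \frac{4}{3}\right) \left(1 + 2 \left(- \frac{4}{3}\right)\right) 3 = 51 - 3 \left(- \frac{4}{3}\right) \left(1 - \frac{8}{3}\right) 3 = 51 - 3 \left(- \frac{4}{3}\right) \left(- \frac{5}{3}\right) 3 = 51 - \frac{20}{3} \cdot 3 = 51 - 20 = 31$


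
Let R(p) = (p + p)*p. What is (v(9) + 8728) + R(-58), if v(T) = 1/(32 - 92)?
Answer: 927359/60 ≈ 15456.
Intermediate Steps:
v(T) = -1/60 (v(T) = 1/(-60) = -1/60)
R(p) = 2*p**2 (R(p) = (2*p)*p = 2*p**2)
(v(9) + 8728) + R(-58) = (-1/60 + 8728) + 2*(-58)**2 = 523679/60 + 2*3364 = 523679/60 + 6728 = 927359/60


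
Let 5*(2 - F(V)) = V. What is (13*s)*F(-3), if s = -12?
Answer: -2028/5 ≈ -405.60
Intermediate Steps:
F(V) = 2 - V/5
(13*s)*F(-3) = (13*(-12))*(2 - ⅕*(-3)) = -156*(2 + ⅗) = -156*13/5 = -2028/5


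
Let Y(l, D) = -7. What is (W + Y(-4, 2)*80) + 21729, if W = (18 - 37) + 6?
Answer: 21156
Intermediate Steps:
W = -13 (W = -19 + 6 = -13)
(W + Y(-4, 2)*80) + 21729 = (-13 - 7*80) + 21729 = (-13 - 560) + 21729 = -573 + 21729 = 21156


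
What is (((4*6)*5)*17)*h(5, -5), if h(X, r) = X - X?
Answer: 0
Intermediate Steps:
h(X, r) = 0
(((4*6)*5)*17)*h(5, -5) = (((4*6)*5)*17)*0 = ((24*5)*17)*0 = (120*17)*0 = 2040*0 = 0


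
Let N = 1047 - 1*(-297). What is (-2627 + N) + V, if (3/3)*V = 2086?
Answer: 803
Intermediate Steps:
V = 2086
N = 1344 (N = 1047 + 297 = 1344)
(-2627 + N) + V = (-2627 + 1344) + 2086 = -1283 + 2086 = 803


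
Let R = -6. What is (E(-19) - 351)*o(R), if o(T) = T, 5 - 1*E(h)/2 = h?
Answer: 1818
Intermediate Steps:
E(h) = 10 - 2*h
(E(-19) - 351)*o(R) = ((10 - 2*(-19)) - 351)*(-6) = ((10 + 38) - 351)*(-6) = (48 - 351)*(-6) = -303*(-6) = 1818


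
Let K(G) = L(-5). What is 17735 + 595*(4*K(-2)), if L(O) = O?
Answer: 5835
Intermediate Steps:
K(G) = -5
17735 + 595*(4*K(-2)) = 17735 + 595*(4*(-5)) = 17735 + 595*(-20) = 17735 - 11900 = 5835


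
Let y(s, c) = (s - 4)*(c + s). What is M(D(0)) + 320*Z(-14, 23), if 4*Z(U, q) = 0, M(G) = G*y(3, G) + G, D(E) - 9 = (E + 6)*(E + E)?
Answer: -99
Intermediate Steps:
y(s, c) = (-4 + s)*(c + s)
D(E) = 9 + 2*E*(6 + E) (D(E) = 9 + (E + 6)*(E + E) = 9 + (6 + E)*(2*E) = 9 + 2*E*(6 + E))
M(G) = G + G*(-3 - G) (M(G) = G*(3² - 4*G - 4*3 + G*3) + G = G*(9 - 4*G - 12 + 3*G) + G = G*(-3 - G) + G = G + G*(-3 - G))
Z(U, q) = 0 (Z(U, q) = (¼)*0 = 0)
M(D(0)) + 320*Z(-14, 23) = -(9 + 2*0² + 12*0)*(2 + (9 + 2*0² + 12*0)) + 320*0 = -(9 + 2*0 + 0)*(2 + (9 + 2*0 + 0)) + 0 = -(9 + 0 + 0)*(2 + (9 + 0 + 0)) + 0 = -1*9*(2 + 9) + 0 = -1*9*11 + 0 = -99 + 0 = -99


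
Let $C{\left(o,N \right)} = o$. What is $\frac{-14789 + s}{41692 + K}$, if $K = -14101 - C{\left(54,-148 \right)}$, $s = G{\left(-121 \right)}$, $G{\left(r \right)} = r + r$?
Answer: $- \frac{15031}{27537} \approx -0.54585$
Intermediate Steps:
$G{\left(r \right)} = 2 r$
$s = -242$ ($s = 2 \left(-121\right) = -242$)
$K = -14155$ ($K = -14101 - 54 = -14155$)
$\frac{-14789 + s}{41692 + K} = \frac{-14789 - 242}{41692 - 14155} = - \frac{15031}{27537}$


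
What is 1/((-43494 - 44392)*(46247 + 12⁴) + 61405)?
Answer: -1/5886806533 ≈ -1.6987e-10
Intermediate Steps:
1/((-43494 - 44392)*(46247 + 12⁴) + 61405) = 1/(-87886*(46247 + 20736) + 61405) = 1/(-87886*66983 + 61405) = 1/(-5886867938 + 61405) = 1/(-5886806533) = -1/5886806533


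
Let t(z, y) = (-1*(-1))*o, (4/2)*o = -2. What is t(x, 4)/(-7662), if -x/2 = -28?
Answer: 1/7662 ≈ 0.00013051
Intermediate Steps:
o = -1 (o = (1/2)*(-2) = -1)
x = 56 (x = -2*(-28) = 56)
t(z, y) = -1 (t(z, y) = -1*(-1)*(-1) = 1*(-1) = -1)
t(x, 4)/(-7662) = -1/(-7662) = -1*(-1/7662) = 1/7662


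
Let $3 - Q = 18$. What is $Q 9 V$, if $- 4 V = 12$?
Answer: $405$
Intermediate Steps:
$Q = -15$ ($Q = 3 - 18 = -15$)
$V = -3$ ($V = \left(- \frac{1}{4}\right) 12 = -3$)
$Q 9 V = \left(-15\right) 9 \left(-3\right) = \left(-135\right) \left(-3\right) = 405$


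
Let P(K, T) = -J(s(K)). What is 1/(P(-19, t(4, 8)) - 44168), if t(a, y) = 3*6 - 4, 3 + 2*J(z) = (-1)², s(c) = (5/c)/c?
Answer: -1/44167 ≈ -2.2641e-5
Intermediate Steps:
s(c) = 5/c²
J(z) = -1 (J(z) = -3/2 + (½)*(-1)² = -3/2 + (½)*1 = -3/2 + ½ = -1)
t(a, y) = 14 (t(a, y) = 18 - 4 = 14)
P(K, T) = 1 (P(K, T) = -1*(-1) = 1)
1/(P(-19, t(4, 8)) - 44168) = 1/(1 - 44168) = 1/(-44167) = -1/44167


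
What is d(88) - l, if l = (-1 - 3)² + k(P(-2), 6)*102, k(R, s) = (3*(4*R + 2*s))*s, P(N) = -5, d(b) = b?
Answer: 14760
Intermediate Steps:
k(R, s) = s*(6*s + 12*R) (k(R, s) = (3*(2*s + 4*R))*s = (6*s + 12*R)*s = s*(6*s + 12*R))
l = -14672 (l = (-1 - 3)² + (6*6*(6 + 2*(-5)))*102 = (-4)² + (6*6*(6 - 10))*102 = 16 + (6*6*(-4))*102 = 16 - 144*102 = 16 - 14688 = -14672)
d(88) - l = 88 - 1*(-14672) = 88 + 14672 = 14760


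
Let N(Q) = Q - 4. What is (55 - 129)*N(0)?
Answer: 296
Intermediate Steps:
N(Q) = -4 + Q
(55 - 129)*N(0) = (55 - 129)*(-4 + 0) = -74*(-4) = 296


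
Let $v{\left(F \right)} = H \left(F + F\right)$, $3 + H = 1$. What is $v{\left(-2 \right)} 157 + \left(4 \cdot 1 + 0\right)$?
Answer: $1260$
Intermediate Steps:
$H = -2$ ($H = -3 + 1 = -2$)
$v{\left(F \right)} = - 4 F$ ($v{\left(F \right)} = - 2 \left(F + F\right) = - 2 \cdot 2 F = - 4 F$)
$v{\left(-2 \right)} 157 + \left(4 \cdot 1 + 0\right) = \left(-4\right) \left(-2\right) 157 + \left(4 \cdot 1 + 0\right) = 8 \cdot 157 + \left(4 + 0\right) = 1256 + 4 = 1260$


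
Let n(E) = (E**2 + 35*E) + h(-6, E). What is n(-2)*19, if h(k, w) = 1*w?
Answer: -1292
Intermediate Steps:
h(k, w) = w
n(E) = E**2 + 36*E (n(E) = (E**2 + 35*E) + E = E**2 + 36*E)
n(-2)*19 = -2*(36 - 2)*19 = -2*34*19 = -68*19 = -1292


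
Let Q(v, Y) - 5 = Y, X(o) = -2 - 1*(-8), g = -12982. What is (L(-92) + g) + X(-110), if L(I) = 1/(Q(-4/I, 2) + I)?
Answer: -1102961/85 ≈ -12976.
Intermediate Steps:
X(o) = 6 (X(o) = -2 + 8 = 6)
Q(v, Y) = 5 + Y
L(I) = 1/(7 + I) (L(I) = 1/((5 + 2) + I) = 1/(7 + I))
(L(-92) + g) + X(-110) = (1/(7 - 92) - 12982) + 6 = (1/(-85) - 12982) + 6 = (-1/85 - 12982) + 6 = -1103471/85 + 6 = -1102961/85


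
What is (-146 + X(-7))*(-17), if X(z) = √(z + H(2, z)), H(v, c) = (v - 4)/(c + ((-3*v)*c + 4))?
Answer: 2482 - 85*I*√429/39 ≈ 2482.0 - 45.142*I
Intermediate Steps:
H(v, c) = (-4 + v)/(4 + c - 3*c*v) (H(v, c) = (-4 + v)/(c + (-3*c*v + 4)) = (-4 + v)/(c + (4 - 3*c*v)) = (-4 + v)/(4 + c - 3*c*v))
X(z) = √(z - 2/(4 - 5*z)) (X(z) = √(z + (-4 + 2)/(4 + z - 3*z*2)) = √(z - 2/(4 + z - 6*z)) = √(z - 2/(4 - 5*z)))
(-146 + X(-7))*(-17) = (-146 + √((-2 - 7*(4 - 5*(-7)))/(4 - 5*(-7))))*(-17) = (-146 + √((-2 - 7*(4 + 35))/(4 + 35)))*(-17) = (-146 + √((-2 - 7*39)/39))*(-17) = (-146 + √((-2 - 273)/39))*(-17) = (-146 + √((1/39)*(-275)))*(-17) = (-146 + √(-275/39))*(-17) = (-146 + 5*I*√429/39)*(-17) = 2482 - 85*I*√429/39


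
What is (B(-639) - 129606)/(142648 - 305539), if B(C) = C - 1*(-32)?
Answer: 130213/162891 ≈ 0.79939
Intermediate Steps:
B(C) = 32 + C (B(C) = C + 32 = 32 + C)
(B(-639) - 129606)/(142648 - 305539) = ((32 - 639) - 129606)/(142648 - 305539) = (-607 - 129606)/(-162891) = -130213*(-1/162891) = 130213/162891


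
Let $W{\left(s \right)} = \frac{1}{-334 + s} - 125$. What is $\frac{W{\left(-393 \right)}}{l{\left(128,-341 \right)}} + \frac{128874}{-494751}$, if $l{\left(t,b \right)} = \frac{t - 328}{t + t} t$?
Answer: $\frac{2965987673}{2997366475} \approx 0.98953$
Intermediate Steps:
$l{\left(t,b \right)} = -164 + \frac{t}{2}$ ($l{\left(t,b \right)} = \frac{-328 + t}{2 t} t = -164 + \frac{t}{2}$)
$W{\left(s \right)} = -125 + \frac{1}{-334 + s}$ ($W{\left(s \right)} = \frac{1}{-334 + s} - 125 = -125 + \frac{1}{-334 + s}$)
$\frac{W{\left(-393 \right)}}{l{\left(128,-341 \right)}} + \frac{128874}{-494751} = \frac{\frac{1}{-334 - 393} \left(41751 - -49125\right)}{-164 + \frac{1}{2} \cdot 128} + \frac{128874}{-494751} = \frac{\frac{1}{-727} \left(41751 + 49125\right)}{-164 + 64} + 128874 \left(- \frac{1}{494751}\right) = \frac{\left(- \frac{1}{727}\right) 90876}{-100} - \frac{42958}{164917} = \left(- \frac{90876}{727}\right) \left(- \frac{1}{100}\right) - \frac{42958}{164917} = \frac{22719}{18175} - \frac{42958}{164917} = \frac{2965987673}{2997366475}$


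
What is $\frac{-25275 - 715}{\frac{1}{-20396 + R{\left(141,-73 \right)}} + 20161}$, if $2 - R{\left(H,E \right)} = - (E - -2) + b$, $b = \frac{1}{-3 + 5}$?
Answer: $- \frac{1063796690}{825209889} \approx -1.2891$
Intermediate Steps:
$b = \frac{1}{2} \approx 0.5$
$R{\left(H,E \right)} = \frac{7}{2} + E$ ($R{\left(H,E \right)} = 2 - \left(- (E - -2) + \frac{1}{2}\right) = 2 - \left(- (E + 2) + \frac{1}{2}\right) = 2 - \left(- (2 + E) + \frac{1}{2}\right) = 2 - \left(\left(-2 - E\right) + \frac{1}{2}\right) = 2 - \left(- \frac{3}{2} - E\right) = 2 + \left(\frac{3}{2} + E\right) = \frac{7}{2} + E$)
$\frac{-25275 - 715}{\frac{1}{-20396 + R{\left(141,-73 \right)}} + 20161} = \frac{-25275 - 715}{\frac{1}{-20396 + \left(\frac{7}{2} - 73\right)} + 20161} = - \frac{25990}{\frac{1}{-20396 - \frac{139}{2}} + 20161} = - \frac{25990}{\frac{1}{- \frac{40931}{2}} + 20161} = - \frac{25990}{- \frac{2}{40931} + 20161} = - \frac{25990}{\frac{825209889}{40931}} = \left(-25990\right) \frac{40931}{825209889} = - \frac{1063796690}{825209889}$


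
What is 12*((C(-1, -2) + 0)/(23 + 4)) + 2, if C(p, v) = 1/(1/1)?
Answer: 22/9 ≈ 2.4444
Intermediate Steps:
C(p, v) = 1 (C(p, v) = 1/1 = 1)
12*((C(-1, -2) + 0)/(23 + 4)) + 2 = 12*((1 + 0)/(23 + 4)) + 2 = 12*(1/27) + 2 = 4/9 + 2 = 22/9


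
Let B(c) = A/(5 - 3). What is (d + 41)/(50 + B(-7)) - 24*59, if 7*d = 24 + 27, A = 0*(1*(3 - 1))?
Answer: -247631/175 ≈ -1415.0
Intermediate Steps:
A = 0 (A = 0*(1*2) = 0*2 = 0)
d = 51/7 (d = (24 + 27)/7 = (⅐)*51 = 51/7 ≈ 7.2857)
B(c) = 0 (B(c) = 0/(5 - 3) = 0/2 = 0*(½) = 0)
(d + 41)/(50 + B(-7)) - 24*59 = (51/7 + 41)/(50 + 0) - 24*59 = (338/7)/50 - 1416 = (338/7)*(1/50) - 1416 = 169/175 - 1416 = -247631/175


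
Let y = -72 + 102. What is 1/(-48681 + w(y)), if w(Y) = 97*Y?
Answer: -1/45771 ≈ -2.1848e-5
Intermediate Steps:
y = 30
1/(-48681 + w(y)) = 1/(-48681 + 97*30) = 1/(-48681 + 2910) = 1/(-45771) = -1/45771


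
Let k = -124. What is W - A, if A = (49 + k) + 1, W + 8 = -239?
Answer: -173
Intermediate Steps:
W = -247 (W = -8 - 239 = -247)
A = -74 (A = (49 - 124) + 1 = -75 + 1 = -74)
W - A = -247 - 1*(-74) = -247 + 74 = -173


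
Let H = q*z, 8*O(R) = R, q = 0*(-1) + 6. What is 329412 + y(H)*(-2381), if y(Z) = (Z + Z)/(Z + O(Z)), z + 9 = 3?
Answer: 2926612/9 ≈ 3.2518e+5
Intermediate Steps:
q = 6 (q = 0 + 6 = 6)
z = -6 (z = -9 + 3 = -6)
O(R) = R/8
H = -36 (H = 6*(-6) = -36)
y(Z) = 16/9 (y(Z) = (Z + Z)/(Z + Z/8) = (2*Z)/((9*Z/8)) = (2*Z)*(8/(9*Z)) = 16/9)
329412 + y(H)*(-2381) = 329412 + (16/9)*(-2381) = 329412 - 38096/9 = 2926612/9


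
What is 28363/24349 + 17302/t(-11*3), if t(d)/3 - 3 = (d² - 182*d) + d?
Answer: 1022440183/516077055 ≈ 1.9812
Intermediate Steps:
t(d) = 9 - 543*d + 3*d² (t(d) = 9 + 3*((d² - 182*d) + d) = 9 + 3*(d² - 181*d) = 9 + (-543*d + 3*d²) = 9 - 543*d + 3*d²)
28363/24349 + 17302/t(-11*3) = 28363/24349 + 17302/(9 - (-5973)*3 + 3*(-11*3)²) = 28363*(1/24349) + 17302/(9 - 543*(-33) + 3*(-33)²) = 28363/24349 + 17302/(9 + 17919 + 3*1089) = 28363/24349 + 17302/(9 + 17919 + 3267) = 28363/24349 + 17302/21195 = 1022440183/516077055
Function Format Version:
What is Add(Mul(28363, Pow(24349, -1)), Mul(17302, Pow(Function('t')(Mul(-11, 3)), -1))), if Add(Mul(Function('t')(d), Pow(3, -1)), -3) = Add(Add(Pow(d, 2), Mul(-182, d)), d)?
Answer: Rational(1022440183, 516077055) ≈ 1.9812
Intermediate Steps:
Function('t')(d) = Add(9, Mul(-543, d), Mul(3, Pow(d, 2))) (Function('t')(d) = Add(9, Mul(3, Add(Add(Pow(d, 2), Mul(-182, d)), d))) = Add(9, Mul(3, Add(Pow(d, 2), Mul(-181, d)))) = Add(9, Add(Mul(-543, d), Mul(3, Pow(d, 2)))) = Add(9, Mul(-543, d), Mul(3, Pow(d, 2))))
Add(Mul(28363, Pow(24349, -1)), Mul(17302, Pow(Function('t')(Mul(-11, 3)), -1))) = Add(Mul(28363, Pow(24349, -1)), Mul(17302, Pow(Add(9, Mul(-543, Mul(-11, 3)), Mul(3, Pow(Mul(-11, 3), 2))), -1))) = Add(Mul(28363, Rational(1, 24349)), Mul(17302, Pow(Add(9, Mul(-543, -33), Mul(3, Pow(-33, 2))), -1))) = Add(Rational(28363, 24349), Mul(17302, Pow(Add(9, 17919, Mul(3, 1089)), -1))) = Add(Rational(28363, 24349), Mul(17302, Pow(Add(9, 17919, 3267), -1))) = Add(Rational(28363, 24349), Mul(17302, Pow(21195, -1))) = Add(Rational(28363, 24349), Mul(17302, Rational(1, 21195))) = Add(Rational(28363, 24349), Rational(17302, 21195)) = Rational(1022440183, 516077055)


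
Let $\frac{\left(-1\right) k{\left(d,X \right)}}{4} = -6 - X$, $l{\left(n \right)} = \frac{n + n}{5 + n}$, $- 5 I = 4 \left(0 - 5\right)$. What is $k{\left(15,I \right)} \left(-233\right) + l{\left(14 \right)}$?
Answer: $- \frac{177052}{19} \approx -9318.5$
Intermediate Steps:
$I = 4$ ($I = - \frac{4 \left(0 - 5\right)}{5} = - \frac{4 \left(-5\right)}{5} = \left(- \frac{1}{5}\right) \left(-20\right) = 4$)
$l{\left(n \right)} = \frac{2 n}{5 + n}$
$k{\left(d,X \right)} = 24 + 4 X$ ($k{\left(d,X \right)} = - 4 \left(-6 - X\right) = 24 + 4 X$)
$k{\left(15,I \right)} \left(-233\right) + l{\left(14 \right)} = \left(24 + 4 \cdot 4\right) \left(-233\right) + 2 \cdot 14 \frac{1}{5 + 14} = \left(24 + 16\right) \left(-233\right) + 2 \cdot 14 \cdot \frac{1}{19} = 40 \left(-233\right) + 2 \cdot 14 \cdot \frac{1}{19} = -9320 + \frac{28}{19} = - \frac{177052}{19}$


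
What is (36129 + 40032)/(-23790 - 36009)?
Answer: -25387/19933 ≈ -1.2736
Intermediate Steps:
(36129 + 40032)/(-23790 - 36009) = 76161/(-59799) = 76161*(-1/59799) = -25387/19933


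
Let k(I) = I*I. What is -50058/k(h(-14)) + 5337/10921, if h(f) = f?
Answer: -272818683/1070258 ≈ -254.91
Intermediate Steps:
k(I) = I²
-50058/k(h(-14)) + 5337/10921 = -50058/((-14)²) + 5337/10921 = -50058/196 + 5337*(1/10921) = -50058*1/196 + 5337/10921 = -25029/98 + 5337/10921 = -272818683/1070258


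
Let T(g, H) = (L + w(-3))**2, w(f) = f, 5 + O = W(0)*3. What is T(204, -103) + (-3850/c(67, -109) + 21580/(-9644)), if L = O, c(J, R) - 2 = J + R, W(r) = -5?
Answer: 6008331/9644 ≈ 623.01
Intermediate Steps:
c(J, R) = 2 + J + R (c(J, R) = 2 + (J + R) = 2 + J + R)
O = -20 (O = -5 - 5*3 = -5 - 15 = -20)
L = -20
T(g, H) = 529 (T(g, H) = (-20 - 3)**2 = (-23)**2 = 529)
T(204, -103) + (-3850/c(67, -109) + 21580/(-9644)) = 529 + (-3850/(2 + 67 - 109) + 21580/(-9644)) = 529 + (-3850/(-40) + 21580*(-1/9644)) = 529 + (-3850*(-1/40) - 5395/2411) = 529 + (385/4 - 5395/2411) = 529 + 906655/9644 = 6008331/9644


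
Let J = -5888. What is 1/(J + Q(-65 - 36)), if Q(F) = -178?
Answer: -1/6066 ≈ -0.00016485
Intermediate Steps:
1/(J + Q(-65 - 36)) = 1/(-5888 - 178) = 1/(-6066) = -1/6066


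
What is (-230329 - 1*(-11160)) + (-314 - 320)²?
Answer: 182787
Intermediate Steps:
(-230329 - 1*(-11160)) + (-314 - 320)² = (-230329 + 11160) + (-634)² = -219169 + 401956 = 182787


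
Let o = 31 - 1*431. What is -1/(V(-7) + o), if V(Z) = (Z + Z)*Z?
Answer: 1/302 ≈ 0.0033113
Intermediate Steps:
V(Z) = 2*Z² (V(Z) = (2*Z)*Z = 2*Z²)
o = -400 (o = 31 - 431 = -400)
-1/(V(-7) + o) = -1/(2*(-7)² - 400) = -1/(2*49 - 400) = -1/(98 - 400) = -1/(-302) = -1*(-1/302) = 1/302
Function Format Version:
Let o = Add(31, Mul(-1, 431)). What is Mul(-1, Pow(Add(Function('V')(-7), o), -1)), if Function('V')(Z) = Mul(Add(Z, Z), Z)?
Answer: Rational(1, 302) ≈ 0.0033113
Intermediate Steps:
Function('V')(Z) = Mul(2, Pow(Z, 2)) (Function('V')(Z) = Mul(Mul(2, Z), Z) = Mul(2, Pow(Z, 2)))
o = -400 (o = Add(31, -431) = -400)
Mul(-1, Pow(Add(Function('V')(-7), o), -1)) = Mul(-1, Pow(Add(Mul(2, Pow(-7, 2)), -400), -1)) = Mul(-1, Pow(Add(Mul(2, 49), -400), -1)) = Mul(-1, Pow(Add(98, -400), -1)) = Mul(-1, Pow(-302, -1)) = Mul(-1, Rational(-1, 302)) = Rational(1, 302)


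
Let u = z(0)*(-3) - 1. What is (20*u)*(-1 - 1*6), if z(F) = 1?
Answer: 560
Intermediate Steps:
u = -4 (u = 1*(-3) - 1 = -3 - 1 = -4)
(20*u)*(-1 - 1*6) = (20*(-4))*(-1 - 1*6) = -80*(-1 - 6) = -80*(-7) = 560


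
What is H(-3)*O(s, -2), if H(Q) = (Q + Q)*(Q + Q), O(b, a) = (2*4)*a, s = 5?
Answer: -576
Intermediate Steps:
O(b, a) = 8*a
H(Q) = 4*Q² (H(Q) = (2*Q)*(2*Q) = 4*Q²)
H(-3)*O(s, -2) = (4*(-3)²)*(8*(-2)) = (4*9)*(-16) = 36*(-16) = -576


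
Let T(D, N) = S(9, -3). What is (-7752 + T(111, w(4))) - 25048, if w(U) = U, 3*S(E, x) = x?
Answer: -32801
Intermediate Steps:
S(E, x) = x/3
T(D, N) = -1 (T(D, N) = (⅓)*(-3) = -1)
(-7752 + T(111, w(4))) - 25048 = (-7752 - 1) - 25048 = -7753 - 25048 = -32801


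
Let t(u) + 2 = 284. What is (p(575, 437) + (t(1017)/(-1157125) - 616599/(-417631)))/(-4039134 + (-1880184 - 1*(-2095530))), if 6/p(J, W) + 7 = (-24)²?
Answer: -136267940153709/350475627868896963500 ≈ -3.8881e-7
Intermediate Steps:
p(J, W) = 6/569 (p(J, W) = 6/(-7 + (-24)²) = 6/(-7 + 576) = 6/569)
t(u) = 282 (t(u) = -2 + 284 = 282)
(p(575, 437) + (t(1017)/(-1157125) - 616599/(-417631)))/(-4039134 + (-1880184 - 1*(-2095530))) = (6/569 + (282/(-1157125) - 616599/(-417631)))/(-4039134 + (-1880184 - 1*(-2095530))) = (6/569 + (282*(-1/1157125) - 616599*(-1/417631)))/(-4039134 + (-1880184 + 2095530)) = (6/569 + (-282/1157125 + 616599/417631))/(-4039134 + 215346) = (6/569 + 713364345933/483251270875)/(-3823788) = (408803820461127/274969973127875)*(-1/3823788) = -136267940153709/350475627868896963500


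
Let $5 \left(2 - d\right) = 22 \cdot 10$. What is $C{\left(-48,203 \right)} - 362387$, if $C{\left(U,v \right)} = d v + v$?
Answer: $-370710$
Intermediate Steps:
$d = -42$ ($d = 2 - \frac{22 \cdot 10}{5} = 2 - 44 = -42$)
$C{\left(U,v \right)} = - 41 v$ ($C{\left(U,v \right)} = - 42 v + v = - 41 v$)
$C{\left(-48,203 \right)} - 362387 = \left(-41\right) 203 - 362387 = -8323 - 362387 = -370710$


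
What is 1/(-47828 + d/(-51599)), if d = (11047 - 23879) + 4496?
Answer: -51599/2467868636 ≈ -2.0908e-5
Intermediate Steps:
d = -8336 (d = -12832 + 4496 = -8336)
1/(-47828 + d/(-51599)) = 1/(-47828 - 8336/(-51599)) = 1/(-47828 - 8336*(-1/51599)) = 1/(-47828 + 8336/51599) = 1/(-2467868636/51599) = -51599/2467868636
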